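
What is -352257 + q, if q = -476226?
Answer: -828483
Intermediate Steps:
-352257 + q = -352257 - 476226 = -828483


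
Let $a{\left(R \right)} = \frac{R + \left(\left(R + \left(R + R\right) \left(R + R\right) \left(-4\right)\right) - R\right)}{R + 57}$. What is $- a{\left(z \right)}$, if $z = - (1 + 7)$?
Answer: $\frac{1032}{49} \approx 21.061$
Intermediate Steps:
$z = -8$ ($z = \left(-1\right) 8 = -8$)
$a{\left(R \right)} = \frac{R - 16 R^{2}}{57 + R}$ ($a{\left(R \right)} = \frac{R + \left(\left(R + 2 R 2 R \left(-4\right)\right) - R\right)}{57 + R} = \frac{R + \left(\left(R + 4 R^{2} \left(-4\right)\right) - R\right)}{57 + R} = \frac{R - 16 R^{2}}{57 + R}$)
$- a{\left(z \right)} = - \frac{\left(-8\right) \left(1 - -128\right)}{57 - 8} = - \frac{\left(-8\right) \left(1 + 128\right)}{49} = - \frac{\left(-8\right) 129}{49} = \left(-1\right) \left(- \frac{1032}{49}\right) = \frac{1032}{49}$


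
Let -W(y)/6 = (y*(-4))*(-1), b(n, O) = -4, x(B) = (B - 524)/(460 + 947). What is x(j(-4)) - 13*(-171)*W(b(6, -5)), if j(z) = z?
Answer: 100088176/469 ≈ 2.1341e+5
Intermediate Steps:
x(B) = -524/1407 + B/1407 (x(B) = (-524 + B)/1407 = (-524 + B)*(1/1407) = -524/1407 + B/1407)
W(y) = -24*y (W(y) = -6*y*(-4)*(-1) = -6*(-4*y)*(-1) = -24*y)
x(j(-4)) - 13*(-171)*W(b(6, -5)) = (-524/1407 + (1/1407)*(-4)) - 13*(-171)*(-24*(-4)) = (-524/1407 - 4/1407) - (-2223)*96 = -176/469 - 1*(-213408) = -176/469 + 213408 = 100088176/469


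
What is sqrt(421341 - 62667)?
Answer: sqrt(358674) ≈ 598.89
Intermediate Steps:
sqrt(421341 - 62667) = sqrt(358674)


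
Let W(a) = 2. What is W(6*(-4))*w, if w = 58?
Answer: 116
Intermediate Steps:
W(6*(-4))*w = 2*58 = 116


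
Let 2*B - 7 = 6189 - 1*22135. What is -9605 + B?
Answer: -35149/2 ≈ -17575.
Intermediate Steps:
B = -15939/2 (B = 7/2 + (6189 - 1*22135)/2 = 7/2 + (6189 - 22135)/2 = 7/2 + (1/2)*(-15946) = 7/2 - 7973 = -15939/2 ≈ -7969.5)
-9605 + B = -9605 - 15939/2 = -35149/2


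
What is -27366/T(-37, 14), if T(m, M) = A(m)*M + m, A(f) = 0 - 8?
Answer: 27366/149 ≈ 183.66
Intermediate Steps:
A(f) = -8
T(m, M) = m - 8*M (T(m, M) = -8*M + m = m - 8*M)
-27366/T(-37, 14) = -27366/(-37 - 8*14) = -27366/(-37 - 112) = -27366/(-149) = -27366*(-1/149) = 27366/149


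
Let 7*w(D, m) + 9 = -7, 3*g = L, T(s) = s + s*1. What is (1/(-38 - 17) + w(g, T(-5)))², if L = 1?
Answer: 786769/148225 ≈ 5.3079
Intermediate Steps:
T(s) = 2*s (T(s) = s + s = 2*s)
g = ⅓ (g = (⅓)*1 = ⅓ ≈ 0.33333)
w(D, m) = -16/7 (w(D, m) = -9/7 + (⅐)*(-7) = -9/7 - 1 = -16/7)
(1/(-38 - 17) + w(g, T(-5)))² = (1/(-38 - 17) - 16/7)² = (1/(-55) - 16/7)² = (-1/55 - 16/7)² = (-887/385)² = 786769/148225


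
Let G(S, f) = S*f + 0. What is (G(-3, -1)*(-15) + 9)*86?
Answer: -3096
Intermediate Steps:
G(S, f) = S*f
(G(-3, -1)*(-15) + 9)*86 = (-3*(-1)*(-15) + 9)*86 = (3*(-15) + 9)*86 = (-45 + 9)*86 = -36*86 = -3096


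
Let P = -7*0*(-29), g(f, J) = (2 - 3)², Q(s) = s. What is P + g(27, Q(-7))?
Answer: 1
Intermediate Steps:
g(f, J) = 1 (g(f, J) = (-1)² = 1)
P = 0 (P = 0*(-29) = 0)
P + g(27, Q(-7)) = 0 + 1 = 1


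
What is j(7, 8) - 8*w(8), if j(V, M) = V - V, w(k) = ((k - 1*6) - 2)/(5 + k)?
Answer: 0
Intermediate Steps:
w(k) = (-8 + k)/(5 + k) (w(k) = ((k - 6) - 2)/(5 + k) = ((-6 + k) - 2)/(5 + k) = (-8 + k)/(5 + k))
j(V, M) = 0
j(7, 8) - 8*w(8) = 0 - 8*(-8 + 8)/(5 + 8) = 0 - 8*0/13 = 0 - 8*0 = 0 + 0 = 0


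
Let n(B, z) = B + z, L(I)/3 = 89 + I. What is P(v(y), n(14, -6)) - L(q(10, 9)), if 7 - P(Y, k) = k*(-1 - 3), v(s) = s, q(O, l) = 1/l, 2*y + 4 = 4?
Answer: -685/3 ≈ -228.33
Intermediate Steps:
y = 0 (y = -2 + (½)*4 = -2 + 2 = 0)
L(I) = 267 + 3*I (L(I) = 3*(89 + I) = 267 + 3*I)
P(Y, k) = 7 + 4*k (P(Y, k) = 7 - k*(-1 - 3) = 7 - k*(-4) = 7 - (-4)*k = 7 + 4*k)
P(v(y), n(14, -6)) - L(q(10, 9)) = (7 + 4*(14 - 6)) - (267 + 3/9) = (7 + 4*8) - (267 + 3*(⅑)) = (7 + 32) - (267 + ⅓) = 39 - 1*802/3 = 39 - 802/3 = -685/3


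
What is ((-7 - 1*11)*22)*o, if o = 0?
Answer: 0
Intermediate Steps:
((-7 - 1*11)*22)*o = ((-7 - 1*11)*22)*0 = ((-7 - 11)*22)*0 = -18*22*0 = -396*0 = 0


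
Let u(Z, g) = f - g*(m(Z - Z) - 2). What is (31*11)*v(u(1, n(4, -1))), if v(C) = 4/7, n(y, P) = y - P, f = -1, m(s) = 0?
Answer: 1364/7 ≈ 194.86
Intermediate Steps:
u(Z, g) = -1 + 2*g (u(Z, g) = -1 - g*(0 - 2) = -1 - g*(-2) = -1 - (-2)*g = -1 + 2*g)
v(C) = 4/7 (v(C) = 4*(⅐) = 4/7)
(31*11)*v(u(1, n(4, -1))) = (31*11)*(4/7) = 341*(4/7) = 1364/7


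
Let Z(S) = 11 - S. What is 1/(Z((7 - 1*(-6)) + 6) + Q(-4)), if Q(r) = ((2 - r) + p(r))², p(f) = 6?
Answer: 1/136 ≈ 0.0073529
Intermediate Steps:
Q(r) = (8 - r)² (Q(r) = ((2 - r) + 6)² = (8 - r)²)
1/(Z((7 - 1*(-6)) + 6) + Q(-4)) = 1/((11 - ((7 - 1*(-6)) + 6)) + (8 - 1*(-4))²) = 1/((11 - ((7 + 6) + 6)) + (8 + 4)²) = 1/((11 - (13 + 6)) + 12²) = 1/((11 - 1*19) + 144) = 1/((11 - 19) + 144) = 1/(-8 + 144) = 1/136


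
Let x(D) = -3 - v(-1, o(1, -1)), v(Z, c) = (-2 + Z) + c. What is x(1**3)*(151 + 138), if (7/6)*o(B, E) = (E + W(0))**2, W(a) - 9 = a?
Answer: -110976/7 ≈ -15854.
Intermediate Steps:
W(a) = 9 + a
o(B, E) = 6*(9 + E)**2/7 (o(B, E) = 6*(E + (9 + 0))**2/7 = 6*(E + 9)**2/7 = 6*(9 + E)**2/7)
v(Z, c) = -2 + Z + c
x(D) = -384/7 (x(D) = -3 - (-2 - 1 + 6*(9 - 1)**2/7) = -3 - (-2 - 1 + (6/7)*8**2) = -3 - (-2 - 1 + (6/7)*64) = -3 - (-2 - 1 + 384/7) = -3 - 1*363/7 = -3 - 363/7 = -384/7)
x(1**3)*(151 + 138) = -384*(151 + 138)/7 = -384/7*289 = -110976/7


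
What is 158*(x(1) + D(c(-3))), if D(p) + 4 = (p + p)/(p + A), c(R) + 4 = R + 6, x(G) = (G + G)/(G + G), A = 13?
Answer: -1501/3 ≈ -500.33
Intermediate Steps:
x(G) = 1 (x(G) = (2*G)/((2*G)) = (2*G)*(1/(2*G)) = 1)
c(R) = 2 + R (c(R) = -4 + (R + 6) = -4 + (6 + R) = 2 + R)
D(p) = -4 + 2*p/(13 + p) (D(p) = -4 + (p + p)/(p + 13) = -4 + (2*p)/(13 + p) = -4 + 2*p/(13 + p))
158*(x(1) + D(c(-3))) = 158*(1 + 2*(-26 - (2 - 3))/(13 + (2 - 3))) = 158*(1 + 2*(-26 - 1*(-1))/(13 - 1)) = 158*(1 + 2*(-26 + 1)/12) = 158*(1 + 2*(1/12)*(-25)) = 158*(1 - 25/6) = 158*(-19/6) = -1501/3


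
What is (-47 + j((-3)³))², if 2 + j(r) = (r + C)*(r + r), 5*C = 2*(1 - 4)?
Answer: 54302161/25 ≈ 2.1721e+6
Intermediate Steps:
C = -6/5 (C = (2*(1 - 4))/5 = (2*(-3))/5 = (⅕)*(-6) = -6/5 ≈ -1.2000)
j(r) = -2 + 2*r*(-6/5 + r) (j(r) = -2 + (r - 6/5)*(r + r) = -2 + (-6/5 + r)*(2*r) = -2 + 2*r*(-6/5 + r))
(-47 + j((-3)³))² = (-47 + (-2 + 2*((-3)³)² - 12/5*(-3)³))² = (-47 + (-2 + 2*(-27)² - 12/5*(-27)))² = (-47 + (-2 + 2*729 + 324/5))² = (-47 + (-2 + 1458 + 324/5))² = (-47 + 7604/5)² = (7369/5)² = 54302161/25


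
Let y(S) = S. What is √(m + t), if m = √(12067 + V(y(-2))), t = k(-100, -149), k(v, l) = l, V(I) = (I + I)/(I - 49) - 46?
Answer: √(-387549 + 255*√1250673)/51 ≈ 6.2737*I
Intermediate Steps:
V(I) = -46 + 2*I/(-49 + I) (V(I) = (2*I)/(-49 + I) - 46 = 2*I/(-49 + I) - 46 = -46 + 2*I/(-49 + I))
t = -149
m = 5*√1250673/51 (m = √(12067 + 2*(1127 - 22*(-2))/(-49 - 2)) = √(12067 + 2*(1127 + 44)/(-51)) = √(12067 + 2*(-1/51)*1171) = √(12067 - 2342/51) = √(613075/51) = 5*√1250673/51 ≈ 109.64)
√(m + t) = √(5*√1250673/51 - 149) = √(-149 + 5*√1250673/51)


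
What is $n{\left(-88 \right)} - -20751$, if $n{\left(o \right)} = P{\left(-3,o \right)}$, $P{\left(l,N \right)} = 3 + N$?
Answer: $20666$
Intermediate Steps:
$n{\left(o \right)} = 3 + o$
$n{\left(-88 \right)} - -20751 = \left(3 - 88\right) - -20751 = -85 + 20751 = 20666$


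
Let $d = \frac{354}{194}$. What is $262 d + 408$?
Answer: $\frac{85950}{97} \approx 886.08$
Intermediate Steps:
$d = \frac{177}{97}$ ($d = 354 \cdot \frac{1}{194} = \frac{177}{97} \approx 1.8247$)
$262 d + 408 = 262 \cdot \frac{177}{97} + 408 = \frac{46374}{97} + 408 = \frac{85950}{97}$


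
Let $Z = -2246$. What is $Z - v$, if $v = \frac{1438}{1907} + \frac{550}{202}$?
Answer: $- \frac{433264985}{192607} \approx -2249.5$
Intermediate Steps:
$v = \frac{669663}{192607}$ ($v = 1438 \cdot \frac{1}{1907} + 550 \cdot \frac{1}{202} = \frac{1438}{1907} + \frac{275}{101} = \frac{669663}{192607} \approx 3.4768$)
$Z - v = -2246 - \frac{669663}{192607} = - \frac{433264985}{192607}$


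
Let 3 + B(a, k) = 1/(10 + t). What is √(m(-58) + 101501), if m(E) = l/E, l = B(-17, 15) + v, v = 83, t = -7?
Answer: √3073002342/174 ≈ 318.59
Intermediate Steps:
B(a, k) = -8/3 (B(a, k) = -3 + 1/(10 - 7) = -3 + 1/3 = -3 + ⅓ = -8/3)
l = 241/3 (l = -8/3 + 83 = 241/3 ≈ 80.333)
m(E) = 241/(3*E)
√(m(-58) + 101501) = √((241/3)/(-58) + 101501) = √((241/3)*(-1/58) + 101501) = √(-241/174 + 101501) = √(17660933/174) = √3073002342/174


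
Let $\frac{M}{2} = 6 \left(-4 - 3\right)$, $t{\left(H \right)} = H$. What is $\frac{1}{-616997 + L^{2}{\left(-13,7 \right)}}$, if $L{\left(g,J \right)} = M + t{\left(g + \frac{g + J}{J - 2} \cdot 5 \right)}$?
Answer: $- \frac{1}{606388} \approx -1.6491 \cdot 10^{-6}$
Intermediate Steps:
$M = -84$ ($M = 2 \cdot 6 \left(-4 - 3\right) = 2 \cdot 6 \left(-7\right) = 2 \left(-42\right) = -84$)
$L{\left(g,J \right)} = -84 + g + \frac{5 \left(J + g\right)}{-2 + J}$ ($L{\left(g,J \right)} = -84 + \left(g + \frac{g + J}{J - 2} \cdot 5\right) = -84 + \left(g + \frac{J + g}{-2 + J} 5\right) = -84 + \left(g + \frac{5 \left(J + g\right)}{-2 + J}\right) = -84 + g + \frac{5 \left(J + g\right)}{-2 + J}$)
$\frac{1}{-616997 + L^{2}{\left(-13,7 \right)}} = \frac{1}{-616997 + \left(\frac{168 - 553 + 3 \left(-13\right) + 7 \left(-13\right)}{-2 + 7}\right)^{2}} = \frac{1}{-616997 + \left(\frac{168 - 553 - 39 - 91}{5}\right)^{2}} = \frac{1}{-616997 + \left(\frac{1}{5} \left(-515\right)\right)^{2}} = \frac{1}{-616997 + \left(-103\right)^{2}} = \frac{1}{-616997 + 10609} = \frac{1}{-606388} = - \frac{1}{606388}$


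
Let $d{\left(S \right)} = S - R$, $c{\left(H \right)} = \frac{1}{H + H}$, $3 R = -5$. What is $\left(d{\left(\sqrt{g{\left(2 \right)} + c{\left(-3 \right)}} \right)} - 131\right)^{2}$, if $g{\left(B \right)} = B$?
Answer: $\frac{\left(776 - \sqrt{66}\right)^{2}}{36} \approx 16379.0$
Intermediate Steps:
$R = - \frac{5}{3}$ ($R = \frac{1}{3} \left(-5\right) = - \frac{5}{3} \approx -1.6667$)
$c{\left(H \right)} = \frac{1}{2 H}$
$d{\left(S \right)} = \frac{5}{3} + S$ ($d{\left(S \right)} = S - - \frac{5}{3} = S + \frac{5}{3} = \frac{5}{3} + S$)
$\left(d{\left(\sqrt{g{\left(2 \right)} + c{\left(-3 \right)}} \right)} - 131\right)^{2} = \left(\left(\frac{5}{3} + \sqrt{2 + \frac{1}{2 \left(-3\right)}}\right) - 131\right)^{2} = \left(\left(\frac{5}{3} + \sqrt{2 + \frac{1}{2} \left(- \frac{1}{3}\right)}\right) - 131\right)^{2} = \left(\left(\frac{5}{3} + \sqrt{2 - \frac{1}{6}}\right) - 131\right)^{2} = \left(\left(\frac{5}{3} + \sqrt{\frac{11}{6}}\right) - 131\right)^{2} = \left(\left(\frac{5}{3} + \frac{\sqrt{66}}{6}\right) - 131\right)^{2} = \left(- \frac{388}{3} + \frac{\sqrt{66}}{6}\right)^{2}$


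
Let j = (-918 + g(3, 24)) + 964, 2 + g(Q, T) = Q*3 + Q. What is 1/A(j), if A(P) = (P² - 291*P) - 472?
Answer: -1/13632 ≈ -7.3357e-5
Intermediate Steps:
g(Q, T) = -2 + 4*Q (g(Q, T) = -2 + (Q*3 + Q) = -2 + (3*Q + Q) = -2 + 4*Q)
j = 56 (j = (-918 + (-2 + 4*3)) + 964 = (-918 + (-2 + 12)) + 964 = (-918 + 10) + 964 = -908 + 964 = 56)
A(P) = -472 + P² - 291*P
1/A(j) = 1/(-472 + 56² - 291*56) = 1/(-472 + 3136 - 16296) = 1/(-13632) = -1/13632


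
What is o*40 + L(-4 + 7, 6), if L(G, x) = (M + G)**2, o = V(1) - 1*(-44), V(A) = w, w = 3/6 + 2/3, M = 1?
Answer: 5468/3 ≈ 1822.7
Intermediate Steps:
w = 7/6 (w = 3*(1/6) + 2*(1/3) = 1/2 + 2/3 = 7/6 ≈ 1.1667)
V(A) = 7/6
o = 271/6 (o = 7/6 - 1*(-44) = 7/6 + 44 = 271/6 ≈ 45.167)
L(G, x) = (1 + G)**2
o*40 + L(-4 + 7, 6) = (271/6)*40 + (1 + (-4 + 7))**2 = 5420/3 + (1 + 3)**2 = 5420/3 + 4**2 = 5420/3 + 16 = 5468/3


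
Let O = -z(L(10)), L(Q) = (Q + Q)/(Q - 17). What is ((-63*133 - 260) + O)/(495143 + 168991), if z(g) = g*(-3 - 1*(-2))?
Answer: -60493/4648938 ≈ -0.013012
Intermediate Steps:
L(Q) = 2*Q/(-17 + Q) (L(Q) = (2*Q)/(-17 + Q) = 2*Q/(-17 + Q))
z(g) = -g (z(g) = g*(-3 + 2) = g*(-1) = -g)
O = -20/7 (O = -(-1)*2*10/(-17 + 10) = -(-1)*2*10/(-7) = -(-1)*2*10*(-⅐) = -(-1)*(-20)/7 = -1*20/7 = -20/7 ≈ -2.8571)
((-63*133 - 260) + O)/(495143 + 168991) = ((-63*133 - 260) - 20/7)/(495143 + 168991) = ((-8379 - 260) - 20/7)/664134 = (-8639 - 20/7)*(1/664134) = -60493/7*1/664134 = -60493/4648938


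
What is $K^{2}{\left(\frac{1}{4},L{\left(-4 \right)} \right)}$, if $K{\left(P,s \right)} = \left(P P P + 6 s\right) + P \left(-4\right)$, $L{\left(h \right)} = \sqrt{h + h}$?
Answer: $- \frac{1175679}{4096} - \frac{189 i \sqrt{2}}{8} \approx -287.03 - 33.411 i$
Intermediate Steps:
$L{\left(h \right)} = \sqrt{2} \sqrt{h}$ ($L{\left(h \right)} = \sqrt{2 h} = \sqrt{2} \sqrt{h}$)
$K{\left(P,s \right)} = P^{3} - 4 P + 6 s$ ($K{\left(P,s \right)} = \left(P^{2} P + 6 s\right) - 4 P = \left(P^{3} + 6 s\right) - 4 P = P^{3} - 4 P + 6 s$)
$K^{2}{\left(\frac{1}{4},L{\left(-4 \right)} \right)} = \left(\left(\frac{1}{4}\right)^{3} - \frac{4}{4} + 6 \sqrt{2} \sqrt{-4}\right)^{2} = \left(\left(\frac{1}{4}\right)^{3} - 1 + 6 \sqrt{2} \cdot 2 i\right)^{2} = \left(\frac{1}{64} - 1 + 6 \cdot 2 i \sqrt{2}\right)^{2} = \left(\frac{1}{64} - 1 + 12 i \sqrt{2}\right)^{2} = \left(- \frac{63}{64} + 12 i \sqrt{2}\right)^{2}$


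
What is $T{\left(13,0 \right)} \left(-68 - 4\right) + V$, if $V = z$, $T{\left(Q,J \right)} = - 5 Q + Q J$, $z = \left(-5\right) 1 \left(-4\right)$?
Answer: $4700$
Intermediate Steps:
$z = 20$ ($z = \left(-5\right) \left(-4\right) = 20$)
$T{\left(Q,J \right)} = - 5 Q + J Q$
$V = 20$
$T{\left(13,0 \right)} \left(-68 - 4\right) + V = 13 \left(-5 + 0\right) \left(-68 - 4\right) + 20 = 13 \left(-5\right) \left(-68 - 4\right) + 20 = \left(-65\right) \left(-72\right) + 20 = 4680 + 20 = 4700$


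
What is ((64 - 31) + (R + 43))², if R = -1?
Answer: 5625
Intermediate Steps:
((64 - 31) + (R + 43))² = ((64 - 31) + (-1 + 43))² = (33 + 42)² = 75² = 5625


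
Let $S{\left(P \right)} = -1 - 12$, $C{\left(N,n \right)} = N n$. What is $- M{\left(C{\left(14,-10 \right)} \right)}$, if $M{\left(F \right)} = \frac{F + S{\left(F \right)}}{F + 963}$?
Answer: $\frac{153}{823} \approx 0.18591$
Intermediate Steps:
$S{\left(P \right)} = -13$ ($S{\left(P \right)} = -1 - 12 = -13$)
$M{\left(F \right)} = \frac{-13 + F}{963 + F}$ ($M{\left(F \right)} = \frac{F - 13}{F + 963} = \frac{-13 + F}{963 + F}$)
$- M{\left(C{\left(14,-10 \right)} \right)} = - \frac{-13 + 14 \left(-10\right)}{963 + 14 \left(-10\right)} = - \frac{-13 - 140}{963 - 140} = - \frac{-153}{823} = \left(-1\right) \left(- \frac{153}{823}\right) = \frac{153}{823}$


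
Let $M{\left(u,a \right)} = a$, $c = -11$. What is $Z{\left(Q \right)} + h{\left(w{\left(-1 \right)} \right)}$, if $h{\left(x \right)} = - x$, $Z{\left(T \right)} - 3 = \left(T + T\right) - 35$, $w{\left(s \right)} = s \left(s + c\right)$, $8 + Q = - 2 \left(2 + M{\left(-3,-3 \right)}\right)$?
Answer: $-56$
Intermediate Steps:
$Q = -6$ ($Q = -8 - 2 \left(2 - 3\right) = -8 - -2 = -8 + 2 = -6$)
$w{\left(s \right)} = s \left(-11 + s\right)$ ($w{\left(s \right)} = s \left(s - 11\right) = s \left(-11 + s\right)$)
$Z{\left(T \right)} = -32 + 2 T$ ($Z{\left(T \right)} = 3 + \left(\left(T + T\right) - 35\right) = 3 + \left(2 T - 35\right) = 3 + \left(-35 + 2 T\right) = -32 + 2 T$)
$Z{\left(Q \right)} + h{\left(w{\left(-1 \right)} \right)} = \left(-32 + 2 \left(-6\right)\right) - - (-11 - 1) = \left(-32 - 12\right) - \left(-1\right) \left(-12\right) = -44 - 12 = -56$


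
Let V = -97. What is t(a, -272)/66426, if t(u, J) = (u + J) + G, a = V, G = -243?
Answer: -102/11071 ≈ -0.0092133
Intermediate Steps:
a = -97
t(u, J) = -243 + J + u (t(u, J) = (u + J) - 243 = (J + u) - 243 = -243 + J + u)
t(a, -272)/66426 = (-243 - 272 - 97)/66426 = -612*1/66426 = -102/11071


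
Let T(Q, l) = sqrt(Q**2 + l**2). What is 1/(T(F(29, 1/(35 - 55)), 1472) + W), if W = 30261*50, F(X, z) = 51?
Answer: 302610/457863626623 - sqrt(2169385)/2289318133115 ≈ 6.6027e-7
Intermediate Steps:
W = 1513050
1/(T(F(29, 1/(35 - 55)), 1472) + W) = 1/(sqrt(51**2 + 1472**2) + 1513050) = 1/(sqrt(2601 + 2166784) + 1513050) = 1/(sqrt(2169385) + 1513050) = 1/(1513050 + sqrt(2169385))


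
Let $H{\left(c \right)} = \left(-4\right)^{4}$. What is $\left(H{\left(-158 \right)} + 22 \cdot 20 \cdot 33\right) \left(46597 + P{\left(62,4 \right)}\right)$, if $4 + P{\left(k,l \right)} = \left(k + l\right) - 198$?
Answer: $686507736$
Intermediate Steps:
$H{\left(c \right)} = 256$
$P{\left(k,l \right)} = -202 + k + l$ ($P{\left(k,l \right)} = -4 - \left(198 - k - l\right) = -4 + \left(-198 + k + l\right) = -202 + k + l$)
$\left(H{\left(-158 \right)} + 22 \cdot 20 \cdot 33\right) \left(46597 + P{\left(62,4 \right)}\right) = \left(256 + 22 \cdot 20 \cdot 33\right) \left(46597 + \left(-202 + 62 + 4\right)\right) = \left(256 + 440 \cdot 33\right) \left(46597 - 136\right) = \left(256 + 14520\right) 46461 = 14776 \cdot 46461 = 686507736$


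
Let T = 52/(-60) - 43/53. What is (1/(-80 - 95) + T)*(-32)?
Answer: 1499168/27825 ≈ 53.878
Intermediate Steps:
T = -1334/795 (T = 52*(-1/60) - 43*1/53 = -13/15 - 43/53 = -1334/795 ≈ -1.6780)
(1/(-80 - 95) + T)*(-32) = (1/(-80 - 95) - 1334/795)*(-32) = (1/(-175) - 1334/795)*(-32) = (-1/175 - 1334/795)*(-32) = -46849/27825*(-32) = 1499168/27825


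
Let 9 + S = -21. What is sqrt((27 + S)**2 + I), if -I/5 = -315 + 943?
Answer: I*sqrt(3131) ≈ 55.955*I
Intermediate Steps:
I = -3140 (I = -5*(-315 + 943) = -5*628 = -3140)
S = -30 (S = -9 - 21 = -30)
sqrt((27 + S)**2 + I) = sqrt((27 - 30)**2 - 3140) = sqrt((-3)**2 - 3140) = sqrt(9 - 3140) = sqrt(-3131) = I*sqrt(3131)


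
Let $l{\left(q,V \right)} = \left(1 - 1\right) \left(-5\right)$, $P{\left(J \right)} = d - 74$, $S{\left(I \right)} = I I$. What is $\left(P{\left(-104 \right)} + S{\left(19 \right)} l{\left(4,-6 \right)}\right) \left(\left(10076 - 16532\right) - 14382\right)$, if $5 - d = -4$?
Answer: $1354470$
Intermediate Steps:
$S{\left(I \right)} = I^{2}$
$d = 9$ ($d = 5 - -4 = 5 + 4 = 9$)
$P{\left(J \right)} = -65$ ($P{\left(J \right)} = 9 - 74 = -65$)
$l{\left(q,V \right)} = 0$ ($l{\left(q,V \right)} = 0 \left(-5\right) = 0$)
$\left(P{\left(-104 \right)} + S{\left(19 \right)} l{\left(4,-6 \right)}\right) \left(\left(10076 - 16532\right) - 14382\right) = \left(-65 + 19^{2} \cdot 0\right) \left(\left(10076 - 16532\right) - 14382\right) = \left(-65 + 361 \cdot 0\right) \left(-6456 - 14382\right) = \left(-65 + 0\right) \left(-20838\right) = \left(-65\right) \left(-20838\right) = 1354470$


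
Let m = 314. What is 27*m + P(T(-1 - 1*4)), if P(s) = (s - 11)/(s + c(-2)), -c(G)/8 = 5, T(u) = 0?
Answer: 339131/40 ≈ 8478.3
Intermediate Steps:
c(G) = -40 (c(G) = -8*5 = -40)
P(s) = (-11 + s)/(-40 + s) (P(s) = (s - 11)/(s - 40) = (-11 + s)/(-40 + s))
27*m + P(T(-1 - 1*4)) = 27*314 + (-11 + 0)/(-40 + 0) = 8478 - 11/(-40) = 8478 - 1/40*(-11) = 8478 + 11/40 = 339131/40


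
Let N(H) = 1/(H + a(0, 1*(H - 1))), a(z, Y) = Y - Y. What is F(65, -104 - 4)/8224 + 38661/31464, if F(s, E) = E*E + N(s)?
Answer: 1855058411/700808160 ≈ 2.6470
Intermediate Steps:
a(z, Y) = 0
N(H) = 1/H (N(H) = 1/(H + 0) = 1/H)
F(s, E) = E² + 1/s (F(s, E) = E*E + 1/s = E² + 1/s)
F(65, -104 - 4)/8224 + 38661/31464 = ((-104 - 4)² + 1/65)/8224 + 38661/31464 = ((-108)² + 1/65)*(1/8224) + 38661*(1/31464) = (11664 + 1/65)*(1/8224) + 12887/10488 = (758161/65)*(1/8224) + 12887/10488 = 758161/534560 + 12887/10488 = 1855058411/700808160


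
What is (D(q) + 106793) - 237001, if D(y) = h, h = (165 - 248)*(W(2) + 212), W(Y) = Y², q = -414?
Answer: -148136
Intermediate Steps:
h = -17928 (h = (165 - 248)*(2² + 212) = -83*(4 + 212) = -83*216 = -17928)
D(y) = -17928
(D(q) + 106793) - 237001 = (-17928 + 106793) - 237001 = 88865 - 237001 = -148136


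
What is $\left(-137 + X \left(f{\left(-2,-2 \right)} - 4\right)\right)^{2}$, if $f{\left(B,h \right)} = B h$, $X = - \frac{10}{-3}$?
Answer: $18769$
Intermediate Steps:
$X = \frac{10}{3}$ ($X = \left(-10\right) \left(- \frac{1}{3}\right) = \frac{10}{3} \approx 3.3333$)
$\left(-137 + X \left(f{\left(-2,-2 \right)} - 4\right)\right)^{2} = \left(-137 + \frac{10 \left(\left(-2\right) \left(-2\right) - 4\right)}{3}\right)^{2} = \left(-137 + \frac{10 \left(4 - 4\right)}{3}\right)^{2} = \left(-137 + \frac{10}{3} \cdot 0\right)^{2} = \left(-137 + 0\right)^{2} = \left(-137\right)^{2} = 18769$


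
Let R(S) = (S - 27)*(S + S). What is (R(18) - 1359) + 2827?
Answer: 1144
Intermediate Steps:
R(S) = 2*S*(-27 + S) (R(S) = (-27 + S)*(2*S) = 2*S*(-27 + S))
(R(18) - 1359) + 2827 = (2*18*(-27 + 18) - 1359) + 2827 = (2*18*(-9) - 1359) + 2827 = (-324 - 1359) + 2827 = -1683 + 2827 = 1144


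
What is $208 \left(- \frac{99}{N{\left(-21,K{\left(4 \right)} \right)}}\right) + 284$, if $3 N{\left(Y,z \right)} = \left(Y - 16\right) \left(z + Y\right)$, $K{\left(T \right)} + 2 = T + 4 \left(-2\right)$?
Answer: $\frac{8220}{37} \approx 222.16$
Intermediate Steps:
$K{\left(T \right)} = -10 + T$ ($K{\left(T \right)} = -2 + \left(T + 4 \left(-2\right)\right) = -2 + \left(T - 8\right) = -2 + \left(-8 + T\right) = -10 + T$)
$N{\left(Y,z \right)} = \frac{\left(-16 + Y\right) \left(Y + z\right)}{3}$ ($N{\left(Y,z \right)} = \frac{\left(Y - 16\right) \left(z + Y\right)}{3} = \frac{\left(-16 + Y\right) \left(Y + z\right)}{3}$)
$208 \left(- \frac{99}{N{\left(-21,K{\left(4 \right)} \right)}}\right) + 284 = 208 \left(- \frac{99}{\left(- \frac{16}{3}\right) \left(-21\right) - \frac{16 \left(-10 + 4\right)}{3} + \frac{\left(-21\right)^{2}}{3} + \frac{1}{3} \left(-21\right) \left(-10 + 4\right)}\right) + 284 = 208 \left(- \frac{99}{112 - -32 + \frac{1}{3} \cdot 441 + \frac{1}{3} \left(-21\right) \left(-6\right)}\right) + 284 = 208 \left(- \frac{99}{112 + 32 + 147 + 42}\right) + 284 = 208 \left(- \frac{99}{333}\right) + 284 = 208 \left(\left(-99\right) \frac{1}{333}\right) + 284 = 208 \left(- \frac{11}{37}\right) + 284 = - \frac{2288}{37} + 284 = \frac{8220}{37}$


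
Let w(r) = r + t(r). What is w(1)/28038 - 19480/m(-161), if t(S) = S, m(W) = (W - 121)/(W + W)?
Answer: -14655836393/658893 ≈ -22243.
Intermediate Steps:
m(W) = (-121 + W)/(2*W) (m(W) = (-121 + W)/((2*W)) = (-121 + W)*(1/(2*W)) = (-121 + W)/(2*W))
w(r) = 2*r (w(r) = r + r = 2*r)
w(1)/28038 - 19480/m(-161) = (2*1)/28038 - 19480*(-322/(-121 - 161)) = 2*(1/28038) - 19480/((½)*(-1/161)*(-282)) = 1/14019 - 19480/141/161 = 1/14019 - 19480*161/141 = 1/14019 - 3136280/141 = -14655836393/658893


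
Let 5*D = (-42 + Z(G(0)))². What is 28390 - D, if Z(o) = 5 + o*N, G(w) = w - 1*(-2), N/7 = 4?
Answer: 141589/5 ≈ 28318.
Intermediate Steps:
N = 28 (N = 7*4 = 28)
G(w) = 2 + w (G(w) = w + 2 = 2 + w)
Z(o) = 5 + 28*o (Z(o) = 5 + o*28 = 5 + 28*o)
D = 361/5 (D = (-42 + (5 + 28*(2 + 0)))²/5 = (-42 + (5 + 28*2))²/5 = (-42 + (5 + 56))²/5 = (-42 + 61)²/5 = (⅕)*19² = (⅕)*361 = 361/5 ≈ 72.200)
28390 - D = 28390 - 1*361/5 = 28390 - 361/5 = 141589/5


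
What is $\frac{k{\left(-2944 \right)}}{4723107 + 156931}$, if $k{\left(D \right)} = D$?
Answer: $- \frac{1472}{2440019} \approx -0.00060327$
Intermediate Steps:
$\frac{k{\left(-2944 \right)}}{4723107 + 156931} = - \frac{2944}{4723107 + 156931} = - \frac{2944}{4880038} = \left(-2944\right) \frac{1}{4880038} = - \frac{1472}{2440019}$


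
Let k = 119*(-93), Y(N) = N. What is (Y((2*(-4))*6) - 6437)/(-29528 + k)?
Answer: 1297/8119 ≈ 0.15975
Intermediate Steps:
k = -11067
(Y((2*(-4))*6) - 6437)/(-29528 + k) = ((2*(-4))*6 - 6437)/(-29528 - 11067) = (-8*6 - 6437)/(-40595) = (-48 - 6437)*(-1/40595) = -6485*(-1/40595) = 1297/8119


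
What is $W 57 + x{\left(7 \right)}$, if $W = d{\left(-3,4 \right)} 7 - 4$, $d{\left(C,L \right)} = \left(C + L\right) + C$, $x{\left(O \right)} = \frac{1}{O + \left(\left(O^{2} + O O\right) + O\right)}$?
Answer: $- \frac{114911}{112} \approx -1026.0$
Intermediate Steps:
$x{\left(O \right)} = \frac{1}{2 O + 2 O^{2}}$ ($x{\left(O \right)} = \frac{1}{O + \left(\left(O^{2} + O^{2}\right) + O\right)} = \frac{1}{O + \left(2 O^{2} + O\right)} = \frac{1}{O + \left(O + 2 O^{2}\right)} = \frac{1}{2 O + 2 O^{2}}$)
$d{\left(C,L \right)} = L + 2 C$
$W = -18$ ($W = \left(4 + 2 \left(-3\right)\right) 7 - 4 = \left(4 - 6\right) 7 - 4 = \left(-2\right) 7 - 4 = -14 - 4 = -18$)
$W 57 + x{\left(7 \right)} = \left(-18\right) 57 + \frac{1}{2 \cdot 7 \left(1 + 7\right)} = -1026 + \frac{1}{2} \cdot \frac{1}{7} \cdot \frac{1}{8} = -1026 + \frac{1}{112} = - \frac{114911}{112}$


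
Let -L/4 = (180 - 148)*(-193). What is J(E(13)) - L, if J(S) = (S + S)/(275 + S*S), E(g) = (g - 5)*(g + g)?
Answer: -1075587040/43539 ≈ -24704.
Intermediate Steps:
E(g) = 2*g*(-5 + g) (E(g) = (-5 + g)*(2*g) = 2*g*(-5 + g))
L = 24704 (L = -4*(180 - 148)*(-193) = -128*(-193) = -4*(-6176) = 24704)
J(S) = 2*S/(275 + S**2) (J(S) = (2*S)/(275 + S**2) = 2*S/(275 + S**2))
J(E(13)) - L = 2*(2*13*(-5 + 13))/(275 + (2*13*(-5 + 13))**2) - 1*24704 = 2*(2*13*8)/(275 + (2*13*8)**2) - 24704 = 2*208/(275 + 208**2) - 24704 = 2*208/(275 + 43264) - 24704 = 2*208/43539 - 24704 = 2*208*(1/43539) - 24704 = 416/43539 - 24704 = -1075587040/43539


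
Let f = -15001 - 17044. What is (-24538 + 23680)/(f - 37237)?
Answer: 143/11547 ≈ 0.012384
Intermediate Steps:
f = -32045
(-24538 + 23680)/(f - 37237) = (-24538 + 23680)/(-32045 - 37237) = -858/(-69282) = -858*(-1/69282) = 143/11547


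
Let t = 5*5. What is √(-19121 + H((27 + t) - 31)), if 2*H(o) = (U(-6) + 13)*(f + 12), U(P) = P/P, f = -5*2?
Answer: 3*I*√2123 ≈ 138.23*I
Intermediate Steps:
f = -10
t = 25
U(P) = 1
H(o) = 14 (H(o) = ((1 + 13)*(-10 + 12))/2 = (14*2)/2 = (½)*28 = 14)
√(-19121 + H((27 + t) - 31)) = √(-19121 + 14) = √(-19107) = 3*I*√2123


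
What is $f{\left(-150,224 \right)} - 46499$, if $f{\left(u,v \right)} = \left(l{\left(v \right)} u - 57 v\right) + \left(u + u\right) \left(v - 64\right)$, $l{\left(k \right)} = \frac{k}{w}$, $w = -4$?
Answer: $-98867$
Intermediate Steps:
$l{\left(k \right)} = - \frac{k}{4}$ ($l{\left(k \right)} = \frac{k}{-4} = k \left(- \frac{1}{4}\right) = - \frac{k}{4}$)
$f{\left(u,v \right)} = - 57 v + 2 u \left(-64 + v\right) - \frac{u v}{4}$ ($f{\left(u,v \right)} = \left(- \frac{v}{4} u - 57 v\right) + \left(u + u\right) \left(v - 64\right) = \left(- \frac{u v}{4} - 57 v\right) + 2 u \left(-64 + v\right) = \left(- 57 v - \frac{u v}{4}\right) + 2 u \left(-64 + v\right) = - 57 v + 2 u \left(-64 + v\right) - \frac{u v}{4}$)
$f{\left(-150,224 \right)} - 46499 = \left(\left(-128\right) \left(-150\right) - 12768 + \frac{7}{4} \left(-150\right) 224\right) - 46499 = \left(19200 - 12768 - 58800\right) - 46499 = -52368 - 46499 = -98867$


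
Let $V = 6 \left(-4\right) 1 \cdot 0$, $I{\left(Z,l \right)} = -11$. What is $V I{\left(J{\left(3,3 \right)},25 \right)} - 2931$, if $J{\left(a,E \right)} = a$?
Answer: $-2931$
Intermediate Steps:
$V = 0$ ($V = \left(-24\right) 1 \cdot 0 = \left(-24\right) 0 = 0$)
$V I{\left(J{\left(3,3 \right)},25 \right)} - 2931 = 0 \left(-11\right) - 2931 = 0 - 2931 = -2931$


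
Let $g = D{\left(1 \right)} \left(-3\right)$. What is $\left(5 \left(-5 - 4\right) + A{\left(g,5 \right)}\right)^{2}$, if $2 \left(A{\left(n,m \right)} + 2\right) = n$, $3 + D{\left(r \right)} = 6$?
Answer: $\frac{10609}{4} \approx 2652.3$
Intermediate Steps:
$D{\left(r \right)} = 3$ ($D{\left(r \right)} = -3 + 6 = 3$)
$g = -9$ ($g = 3 \left(-3\right) = -9$)
$A{\left(n,m \right)} = -2 + \frac{n}{2}$
$\left(5 \left(-5 - 4\right) + A{\left(g,5 \right)}\right)^{2} = \left(5 \left(-5 - 4\right) + \left(-2 + \frac{1}{2} \left(-9\right)\right)\right)^{2} = \left(5 \left(-9\right) - \frac{13}{2}\right)^{2} = \left(-45 - \frac{13}{2}\right)^{2} = \left(- \frac{103}{2}\right)^{2} = \frac{10609}{4}$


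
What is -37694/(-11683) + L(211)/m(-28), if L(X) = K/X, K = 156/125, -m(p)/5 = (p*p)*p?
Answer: 3897182725091/1207905370000 ≈ 3.2264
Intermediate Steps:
m(p) = -5*p³ (m(p) = -5*p*p*p = -5*p²*p = -5*p³)
K = 156/125 (K = 156*(1/125) = 156/125 ≈ 1.2480)
L(X) = 156/(125*X)
-37694/(-11683) + L(211)/m(-28) = -37694/(-11683) + ((156/125)/211)/((-5*(-28)³)) = -37694*(-1/11683) + ((156/125)*(1/211))/((-5*(-21952))) = 37694/11683 + (156/26375)/109760 = 37694/11683 + (156/26375)*(1/109760) = 37694/11683 + 39/723730000 = 3897182725091/1207905370000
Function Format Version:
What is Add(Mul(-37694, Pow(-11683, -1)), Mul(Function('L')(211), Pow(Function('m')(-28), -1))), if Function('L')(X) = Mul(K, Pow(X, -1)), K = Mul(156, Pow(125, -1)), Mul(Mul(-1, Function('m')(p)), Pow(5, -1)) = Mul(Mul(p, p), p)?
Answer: Rational(3897182725091, 1207905370000) ≈ 3.2264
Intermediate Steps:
Function('m')(p) = Mul(-5, Pow(p, 3)) (Function('m')(p) = Mul(-5, Mul(Mul(p, p), p)) = Mul(-5, Mul(Pow(p, 2), p)) = Mul(-5, Pow(p, 3)))
K = Rational(156, 125) (K = Mul(156, Rational(1, 125)) = Rational(156, 125) ≈ 1.2480)
Function('L')(X) = Mul(Rational(156, 125), Pow(X, -1))
Add(Mul(-37694, Pow(-11683, -1)), Mul(Function('L')(211), Pow(Function('m')(-28), -1))) = Add(Mul(-37694, Pow(-11683, -1)), Mul(Mul(Rational(156, 125), Pow(211, -1)), Pow(Mul(-5, Pow(-28, 3)), -1))) = Add(Mul(-37694, Rational(-1, 11683)), Mul(Mul(Rational(156, 125), Rational(1, 211)), Pow(Mul(-5, -21952), -1))) = Add(Rational(37694, 11683), Mul(Rational(156, 26375), Pow(109760, -1))) = Add(Rational(37694, 11683), Mul(Rational(156, 26375), Rational(1, 109760))) = Add(Rational(37694, 11683), Rational(39, 723730000)) = Rational(3897182725091, 1207905370000)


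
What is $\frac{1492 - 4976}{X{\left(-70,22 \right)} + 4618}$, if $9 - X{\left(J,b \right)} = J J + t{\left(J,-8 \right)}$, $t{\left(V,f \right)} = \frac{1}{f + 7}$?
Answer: $\frac{871}{68} \approx 12.809$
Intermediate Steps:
$t{\left(V,f \right)} = \frac{1}{7 + f}$
$X{\left(J,b \right)} = 10 - J^{2}$ ($X{\left(J,b \right)} = 9 - \left(J J + \frac{1}{7 - 8}\right) = 9 - \left(J^{2} + \frac{1}{-1}\right) = 9 - \left(J^{2} - 1\right) = 9 - \left(-1 + J^{2}\right) = 10 - J^{2}$)
$\frac{1492 - 4976}{X{\left(-70,22 \right)} + 4618} = \frac{1492 - 4976}{\left(10 - \left(-70\right)^{2}\right) + 4618} = - \frac{3484}{\left(10 - 4900\right) + 4618} = - \frac{3484}{-4890 + 4618} = - \frac{3484}{-272} = \left(-3484\right) \left(- \frac{1}{272}\right) = \frac{871}{68}$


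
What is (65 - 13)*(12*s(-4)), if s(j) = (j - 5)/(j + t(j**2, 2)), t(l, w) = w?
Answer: 2808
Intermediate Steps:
s(j) = (-5 + j)/(2 + j) (s(j) = (j - 5)/(j + 2) = (-5 + j)/(2 + j))
(65 - 13)*(12*s(-4)) = (65 - 13)*(12*((-5 - 4)/(2 - 4))) = 52*(12*(-9/(-2))) = 52*(12*(-1/2*(-9))) = 52*(12*(9/2)) = 52*54 = 2808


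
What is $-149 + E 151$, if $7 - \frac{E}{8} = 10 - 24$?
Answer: $25219$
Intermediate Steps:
$E = 168$ ($E = 56 - 8 \left(10 - 24\right) = 56 - -112 = 56 + 112 = 168$)
$-149 + E 151 = -149 + 168 \cdot 151 = -149 + 25368 = 25219$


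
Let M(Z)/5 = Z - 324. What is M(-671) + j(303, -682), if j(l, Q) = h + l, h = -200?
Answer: -4872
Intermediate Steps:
M(Z) = -1620 + 5*Z (M(Z) = 5*(Z - 324) = 5*(-324 + Z) = -1620 + 5*Z)
j(l, Q) = -200 + l
M(-671) + j(303, -682) = (-1620 + 5*(-671)) + (-200 + 303) = (-1620 - 3355) + 103 = -4975 + 103 = -4872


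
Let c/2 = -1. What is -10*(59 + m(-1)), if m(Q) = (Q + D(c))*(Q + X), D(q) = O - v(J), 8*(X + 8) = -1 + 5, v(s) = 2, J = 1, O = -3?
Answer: -1100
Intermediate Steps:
c = -2 (c = 2*(-1) = -2)
X = -15/2 (X = -8 + (-1 + 5)/8 = -8 + (⅛)*4 = -8 + ½ = -15/2 ≈ -7.5000)
D(q) = -5 (D(q) = -3 - 1*2 = -3 - 2 = -5)
m(Q) = (-5 + Q)*(-15/2 + Q) (m(Q) = (Q - 5)*(Q - 15/2) = (-5 + Q)*(-15/2 + Q))
-10*(59 + m(-1)) = -10*(59 + (75/2 + (-1)² - 25/2*(-1))) = -10*(59 + (75/2 + 1 + 25/2)) = -10*(59 + 51) = -10*110 = -1100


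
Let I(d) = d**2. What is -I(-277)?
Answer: -76729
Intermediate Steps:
-I(-277) = -1*(-277)**2 = -1*76729 = -76729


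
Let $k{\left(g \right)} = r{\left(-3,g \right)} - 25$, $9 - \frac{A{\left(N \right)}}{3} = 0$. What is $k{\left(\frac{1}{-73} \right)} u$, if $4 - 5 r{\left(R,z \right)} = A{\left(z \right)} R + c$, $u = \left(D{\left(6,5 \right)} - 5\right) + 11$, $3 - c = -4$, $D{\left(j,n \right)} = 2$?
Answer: $- \frac{376}{5} \approx -75.2$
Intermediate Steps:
$A{\left(N \right)} = 27$ ($A{\left(N \right)} = 27 - 0 = 27 + 0 = 27$)
$c = 7$ ($c = 3 - -4 = 3 + 4 = 7$)
$u = 8$ ($u = \left(2 - 5\right) + 11 = -3 + 11 = 8$)
$r{\left(R,z \right)} = - \frac{3}{5} - \frac{27 R}{5}$ ($r{\left(R,z \right)} = \frac{4}{5} - \frac{27 R + 7}{5} = \frac{4}{5} - \frac{7 + 27 R}{5} = \frac{4}{5} - \left(\frac{7}{5} + \frac{27 R}{5}\right) = - \frac{3}{5} - \frac{27 R}{5}$)
$k{\left(g \right)} = - \frac{47}{5}$ ($k{\left(g \right)} = \left(- \frac{3}{5} - - \frac{81}{5}\right) - 25 = \left(- \frac{3}{5} + \frac{81}{5}\right) - 25 = \frac{78}{5} - 25 = - \frac{47}{5}$)
$k{\left(\frac{1}{-73} \right)} u = \left(- \frac{47}{5}\right) 8 = - \frac{376}{5}$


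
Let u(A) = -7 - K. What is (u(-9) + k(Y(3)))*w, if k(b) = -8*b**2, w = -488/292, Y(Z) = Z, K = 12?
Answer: 11102/73 ≈ 152.08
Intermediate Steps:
u(A) = -19 (u(A) = -7 - 1*12 = -7 - 12 = -19)
w = -122/73 (w = -488*1/292 = -122/73 ≈ -1.6712)
(u(-9) + k(Y(3)))*w = (-19 - 8*3**2)*(-122/73) = (-19 - 8*9)*(-122/73) = (-19 - 72)*(-122/73) = -91*(-122/73) = 11102/73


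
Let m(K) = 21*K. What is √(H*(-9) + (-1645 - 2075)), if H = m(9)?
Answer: I*√5421 ≈ 73.627*I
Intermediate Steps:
H = 189 (H = 21*9 = 189)
√(H*(-9) + (-1645 - 2075)) = √(189*(-9) + (-1645 - 2075)) = √(-1701 - 3720) = √(-5421) = I*√5421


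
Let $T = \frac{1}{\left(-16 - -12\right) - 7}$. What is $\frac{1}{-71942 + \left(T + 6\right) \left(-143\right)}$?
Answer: $- \frac{1}{72787} \approx -1.3739 \cdot 10^{-5}$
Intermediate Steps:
$T = - \frac{1}{11}$ ($T = \frac{1}{\left(-16 + 12\right) - 7} = \frac{1}{-4 - 7} = \frac{1}{-11} = - \frac{1}{11} \approx -0.090909$)
$\frac{1}{-71942 + \left(T + 6\right) \left(-143\right)} = \frac{1}{-71942 + \left(- \frac{1}{11} + 6\right) \left(-143\right)} = \frac{1}{-71942 + \frac{65}{11} \left(-143\right)} = \frac{1}{-71942 - 845} = \frac{1}{-72787} = - \frac{1}{72787}$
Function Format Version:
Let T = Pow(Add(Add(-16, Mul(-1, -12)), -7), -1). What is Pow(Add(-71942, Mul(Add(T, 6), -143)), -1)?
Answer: Rational(-1, 72787) ≈ -1.3739e-5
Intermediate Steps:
T = Rational(-1, 11) (T = Pow(Add(Add(-16, 12), -7), -1) = Pow(Add(-4, -7), -1) = Pow(-11, -1) = Rational(-1, 11) ≈ -0.090909)
Pow(Add(-71942, Mul(Add(T, 6), -143)), -1) = Pow(Add(-71942, Mul(Add(Rational(-1, 11), 6), -143)), -1) = Pow(Add(-71942, Mul(Rational(65, 11), -143)), -1) = Pow(Add(-71942, -845), -1) = Pow(-72787, -1) = Rational(-1, 72787)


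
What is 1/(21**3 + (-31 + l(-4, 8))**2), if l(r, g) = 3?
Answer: 1/10045 ≈ 9.9552e-5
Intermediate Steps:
1/(21**3 + (-31 + l(-4, 8))**2) = 1/(21**3 + (-31 + 3)**2) = 1/(9261 + (-28)**2) = 1/(9261 + 784) = 1/10045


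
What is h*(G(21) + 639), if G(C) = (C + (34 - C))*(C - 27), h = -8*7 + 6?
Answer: -21750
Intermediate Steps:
h = -50 (h = -56 + 6 = -50)
G(C) = -918 + 34*C (G(C) = 34*(-27 + C) = -918 + 34*C)
h*(G(21) + 639) = -50*((-918 + 34*21) + 639) = -50*((-918 + 714) + 639) = -50*(-204 + 639) = -50*435 = -21750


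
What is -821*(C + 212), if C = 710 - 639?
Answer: -232343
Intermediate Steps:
C = 71
-821*(C + 212) = -821*(71 + 212) = -821*283 = -232343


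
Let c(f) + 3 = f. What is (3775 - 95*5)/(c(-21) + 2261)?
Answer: 3300/2237 ≈ 1.4752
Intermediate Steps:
c(f) = -3 + f
(3775 - 95*5)/(c(-21) + 2261) = (3775 - 95*5)/((-3 - 21) + 2261) = (3775 - 475)/(-24 + 2261) = 3300/2237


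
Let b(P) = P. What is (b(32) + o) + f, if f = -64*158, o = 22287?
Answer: 12207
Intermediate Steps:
f = -10112
(b(32) + o) + f = (32 + 22287) - 10112 = 22319 - 10112 = 12207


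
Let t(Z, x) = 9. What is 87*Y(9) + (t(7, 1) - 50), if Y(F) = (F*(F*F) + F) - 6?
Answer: 63643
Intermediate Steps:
Y(F) = -6 + F + F³ (Y(F) = (F*F² + F) - 6 = (F³ + F) - 6 = (F + F³) - 6 = -6 + F + F³)
87*Y(9) + (t(7, 1) - 50) = 87*(-6 + 9 + 9³) + (9 - 50) = 87*(-6 + 9 + 729) - 41 = 87*732 - 41 = 63684 - 41 = 63643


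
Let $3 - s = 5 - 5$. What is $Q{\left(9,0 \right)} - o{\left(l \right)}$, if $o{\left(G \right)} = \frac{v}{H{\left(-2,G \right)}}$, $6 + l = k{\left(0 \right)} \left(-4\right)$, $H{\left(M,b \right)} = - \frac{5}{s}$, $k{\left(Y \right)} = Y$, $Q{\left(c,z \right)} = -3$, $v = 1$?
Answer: $- \frac{12}{5} \approx -2.4$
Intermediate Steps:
$s = 3$ ($s = 3 - \left(5 - 5\right) = 3 - 0 = 3 + 0 = 3$)
$H{\left(M,b \right)} = - \frac{5}{3}$
$l = -6$ ($l = -6 + 0 \left(-4\right) = -6 + 0 = -6$)
$o{\left(G \right)} = - \frac{3}{5}$ ($o{\left(G \right)} = 1 \frac{1}{- \frac{5}{3}} = 1 \left(- \frac{3}{5}\right) = - \frac{3}{5}$)
$Q{\left(9,0 \right)} - o{\left(l \right)} = -3 - - \frac{3}{5} = -3 + \frac{3}{5} = - \frac{12}{5}$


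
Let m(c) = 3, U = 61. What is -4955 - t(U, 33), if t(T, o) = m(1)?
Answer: -4958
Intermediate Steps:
t(T, o) = 3
-4955 - t(U, 33) = -4955 - 1*3 = -4955 - 3 = -4958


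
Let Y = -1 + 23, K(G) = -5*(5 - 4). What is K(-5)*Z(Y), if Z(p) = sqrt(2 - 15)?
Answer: -5*I*sqrt(13) ≈ -18.028*I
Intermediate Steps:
K(G) = -5 (K(G) = -5*1 = -5)
Y = 22
Z(p) = I*sqrt(13) (Z(p) = sqrt(-13) = I*sqrt(13))
K(-5)*Z(Y) = -5*I*sqrt(13)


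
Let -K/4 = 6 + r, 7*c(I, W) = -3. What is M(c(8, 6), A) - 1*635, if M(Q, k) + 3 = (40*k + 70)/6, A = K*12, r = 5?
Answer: -12439/3 ≈ -4146.3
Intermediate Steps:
c(I, W) = -3/7 (c(I, W) = (⅐)*(-3) = -3/7)
K = -44 (K = -4*(6 + 5) = -4*11 = -44)
A = -528 (A = -44*12 = -528)
M(Q, k) = 26/3 + 20*k/3 (M(Q, k) = -3 + (40*k + 70)/6 = -3 + (70 + 40*k)*(⅙) = -3 + (35/3 + 20*k/3) = 26/3 + 20*k/3)
M(c(8, 6), A) - 1*635 = (26/3 + (20/3)*(-528)) - 1*635 = (26/3 - 3520) - 635 = -10534/3 - 635 = -12439/3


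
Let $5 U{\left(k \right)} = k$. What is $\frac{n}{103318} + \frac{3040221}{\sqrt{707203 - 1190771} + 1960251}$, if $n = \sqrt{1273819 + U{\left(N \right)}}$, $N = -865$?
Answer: $\frac{5959596255471}{3842584466569} + \frac{11 \sqrt{10526}}{103318} - \frac{12160884 i \sqrt{30223}}{3842584466569} \approx 1.5619 - 0.00055019 i$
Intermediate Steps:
$U{\left(k \right)} = \frac{k}{5}$
$n = 11 \sqrt{10526}$ ($n = \sqrt{1273819 + \frac{1}{5} \left(-865\right)} = \sqrt{1273819 - 173} = \sqrt{1273646} = 11 \sqrt{10526} \approx 1128.6$)
$\frac{n}{103318} + \frac{3040221}{\sqrt{707203 - 1190771} + 1960251} = \frac{11 \sqrt{10526}}{103318} + \frac{3040221}{\sqrt{707203 - 1190771} + 1960251} = 11 \sqrt{10526} \cdot \frac{1}{103318} + \frac{3040221}{\sqrt{-483568} + 1960251} = \frac{11 \sqrt{10526}}{103318} + \frac{3040221}{4 i \sqrt{30223} + 1960251} = \frac{11 \sqrt{10526}}{103318} + \frac{3040221}{1960251 + 4 i \sqrt{30223}} = \frac{3040221}{1960251 + 4 i \sqrt{30223}} + \frac{11 \sqrt{10526}}{103318}$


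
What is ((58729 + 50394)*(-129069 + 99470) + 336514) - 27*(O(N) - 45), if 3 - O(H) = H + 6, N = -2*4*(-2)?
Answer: -3229593435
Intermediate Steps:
N = 16 (N = -8*(-2) = 16)
O(H) = -3 - H (O(H) = 3 - (H + 6) = 3 - (6 + H) = 3 + (-6 - H) = -3 - H)
((58729 + 50394)*(-129069 + 99470) + 336514) - 27*(O(N) - 45) = ((58729 + 50394)*(-129069 + 99470) + 336514) - 27*((-3 - 1*16) - 45) = (109123*(-29599) + 336514) - 27*((-3 - 16) - 45) = (-3229931677 + 336514) - 27*(-19 - 45) = -3229595163 - 27*(-64) = -3229595163 + 1728 = -3229593435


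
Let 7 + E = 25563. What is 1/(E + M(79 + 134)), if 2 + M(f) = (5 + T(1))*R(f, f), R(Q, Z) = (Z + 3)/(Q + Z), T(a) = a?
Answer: 71/1814550 ≈ 3.9128e-5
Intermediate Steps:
E = 25556 (E = -7 + 25563 = 25556)
R(Q, Z) = (3 + Z)/(Q + Z)
M(f) = -2 + 3*(3 + f)/f (M(f) = -2 + (5 + 1)*((3 + f)/(f + f)) = -2 + 6*((3 + f)/((2*f))) = -2 + 6*((1/(2*f))*(3 + f)) = -2 + 6*((3 + f)/(2*f)) = -2 + 3*(3 + f)/f)
1/(E + M(79 + 134)) = 1/(25556 + (9 + (79 + 134))/(79 + 134)) = 1/(25556 + (9 + 213)/213) = 1/(25556 + (1/213)*222) = 1/(25556 + 74/71) = 1/(1814550/71) = 71/1814550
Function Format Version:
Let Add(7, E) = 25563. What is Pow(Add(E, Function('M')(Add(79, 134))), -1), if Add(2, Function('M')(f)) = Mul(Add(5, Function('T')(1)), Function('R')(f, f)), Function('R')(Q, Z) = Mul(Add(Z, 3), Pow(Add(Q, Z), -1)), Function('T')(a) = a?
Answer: Rational(71, 1814550) ≈ 3.9128e-5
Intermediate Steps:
E = 25556 (E = Add(-7, 25563) = 25556)
Function('R')(Q, Z) = Mul(Pow(Add(Q, Z), -1), Add(3, Z)) (Function('R')(Q, Z) = Mul(Add(3, Z), Pow(Add(Q, Z), -1)) = Mul(Pow(Add(Q, Z), -1), Add(3, Z)))
Function('M')(f) = Add(-2, Mul(3, Pow(f, -1), Add(3, f))) (Function('M')(f) = Add(-2, Mul(Add(5, 1), Mul(Pow(Add(f, f), -1), Add(3, f)))) = Add(-2, Mul(6, Mul(Pow(Mul(2, f), -1), Add(3, f)))) = Add(-2, Mul(6, Mul(Mul(Rational(1, 2), Pow(f, -1)), Add(3, f)))) = Add(-2, Mul(6, Mul(Rational(1, 2), Pow(f, -1), Add(3, f)))) = Add(-2, Mul(3, Pow(f, -1), Add(3, f))))
Pow(Add(E, Function('M')(Add(79, 134))), -1) = Pow(Add(25556, Mul(Pow(Add(79, 134), -1), Add(9, Add(79, 134)))), -1) = Pow(Add(25556, Mul(Pow(213, -1), Add(9, 213))), -1) = Pow(Add(25556, Mul(Rational(1, 213), 222)), -1) = Pow(Add(25556, Rational(74, 71)), -1) = Pow(Rational(1814550, 71), -1) = Rational(71, 1814550)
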